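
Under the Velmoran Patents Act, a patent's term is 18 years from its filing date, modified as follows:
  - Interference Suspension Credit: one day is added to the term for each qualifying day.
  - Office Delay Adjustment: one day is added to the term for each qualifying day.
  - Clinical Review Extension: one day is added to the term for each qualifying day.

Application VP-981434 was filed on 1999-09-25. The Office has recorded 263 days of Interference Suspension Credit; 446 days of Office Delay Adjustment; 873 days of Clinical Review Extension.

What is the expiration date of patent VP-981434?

2022-01-24

Base term: filing date + 18 years → 25 September 2017.
Interference Suspension Credit: +263 days → 15 June 2018.
Office Delay Adjustment: +446 days → 4 September 2019.
Clinical Review Extension: +873 days → 24 January 2022.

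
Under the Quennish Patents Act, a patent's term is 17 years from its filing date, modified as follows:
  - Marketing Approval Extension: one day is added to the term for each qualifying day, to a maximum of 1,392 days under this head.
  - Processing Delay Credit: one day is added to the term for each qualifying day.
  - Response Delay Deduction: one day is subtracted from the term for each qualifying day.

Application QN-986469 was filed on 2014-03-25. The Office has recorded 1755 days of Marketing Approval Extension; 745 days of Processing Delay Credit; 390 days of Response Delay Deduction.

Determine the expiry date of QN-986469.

2036-01-05

Base term: filing date + 17 years → 25 March 2031.
Marketing Approval Extension: 1755 days claimed exceeds the 1392-day cap, so +1392 days → 15 January 2035.
Processing Delay Credit: +745 days → 29 January 2037.
Response Delay Deduction: −390 days → 5 January 2036.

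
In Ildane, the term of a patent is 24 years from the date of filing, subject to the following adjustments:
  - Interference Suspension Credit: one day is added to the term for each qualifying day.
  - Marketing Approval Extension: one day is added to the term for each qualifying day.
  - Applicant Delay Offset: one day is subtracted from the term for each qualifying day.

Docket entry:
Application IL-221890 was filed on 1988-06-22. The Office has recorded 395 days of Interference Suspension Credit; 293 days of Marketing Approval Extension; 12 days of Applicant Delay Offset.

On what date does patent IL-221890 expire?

April 29, 2014

Base term: filing date + 24 years → 22 June 2012.
Interference Suspension Credit: +395 days → 22 July 2013.
Marketing Approval Extension: +293 days → 11 May 2014.
Applicant Delay Offset: −12 days → 29 April 2014.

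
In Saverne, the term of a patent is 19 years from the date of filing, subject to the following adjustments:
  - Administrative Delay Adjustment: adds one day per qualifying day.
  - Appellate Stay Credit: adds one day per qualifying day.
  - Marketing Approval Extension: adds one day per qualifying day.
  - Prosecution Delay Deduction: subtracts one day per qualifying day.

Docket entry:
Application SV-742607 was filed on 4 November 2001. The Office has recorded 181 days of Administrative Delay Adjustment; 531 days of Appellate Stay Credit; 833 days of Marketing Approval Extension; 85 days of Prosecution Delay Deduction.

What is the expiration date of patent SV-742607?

Base term: filing date + 19 years → 4 November 2020.
Administrative Delay Adjustment: +181 days → 4 May 2021.
Appellate Stay Credit: +531 days → 17 October 2022.
Marketing Approval Extension: +833 days → 27 January 2025.
Prosecution Delay Deduction: −85 days → 3 November 2024.

2024-11-03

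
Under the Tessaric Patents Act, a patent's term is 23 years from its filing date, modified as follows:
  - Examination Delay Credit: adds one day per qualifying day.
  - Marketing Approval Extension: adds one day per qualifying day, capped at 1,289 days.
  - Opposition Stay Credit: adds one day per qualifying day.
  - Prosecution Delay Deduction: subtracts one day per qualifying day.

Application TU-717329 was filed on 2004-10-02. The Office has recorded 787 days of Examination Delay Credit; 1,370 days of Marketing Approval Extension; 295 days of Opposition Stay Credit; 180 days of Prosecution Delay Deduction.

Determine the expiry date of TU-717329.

2033-10-01

Base term: filing date + 23 years → 2 October 2027.
Examination Delay Credit: +787 days → 27 November 2029.
Marketing Approval Extension: 1370 days claimed exceeds the 1289-day cap, so +1289 days → 8 June 2033.
Opposition Stay Credit: +295 days → 30 March 2034.
Prosecution Delay Deduction: −180 days → 1 October 2033.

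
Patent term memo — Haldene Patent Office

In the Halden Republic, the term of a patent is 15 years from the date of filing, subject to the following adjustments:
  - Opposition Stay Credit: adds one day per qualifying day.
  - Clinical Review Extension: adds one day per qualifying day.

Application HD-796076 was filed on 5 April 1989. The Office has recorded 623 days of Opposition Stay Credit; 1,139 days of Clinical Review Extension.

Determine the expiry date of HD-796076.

Base term: filing date + 15 years → 5 April 2004.
Opposition Stay Credit: +623 days → 19 December 2005.
Clinical Review Extension: +1139 days → 31 January 2009.

2009-01-31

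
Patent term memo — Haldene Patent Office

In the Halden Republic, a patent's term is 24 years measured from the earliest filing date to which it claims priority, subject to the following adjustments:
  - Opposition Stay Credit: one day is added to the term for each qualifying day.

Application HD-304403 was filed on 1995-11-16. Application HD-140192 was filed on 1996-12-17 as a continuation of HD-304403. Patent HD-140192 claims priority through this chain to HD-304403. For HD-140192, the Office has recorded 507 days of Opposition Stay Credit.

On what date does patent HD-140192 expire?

Earliest priority filing: 16 November 1995.
Base term: 16 November 1995 + 24 years → 16 November 2019.
Opposition Stay Credit: +507 days → 6 April 2021.

2021-04-06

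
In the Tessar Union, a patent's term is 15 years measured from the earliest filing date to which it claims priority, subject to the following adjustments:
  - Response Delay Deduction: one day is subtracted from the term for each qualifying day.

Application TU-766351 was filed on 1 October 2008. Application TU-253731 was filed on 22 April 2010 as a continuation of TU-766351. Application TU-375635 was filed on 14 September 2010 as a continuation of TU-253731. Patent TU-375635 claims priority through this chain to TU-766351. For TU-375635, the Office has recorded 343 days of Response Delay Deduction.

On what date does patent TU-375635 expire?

2022-10-23

Earliest priority filing: 1 October 2008.
Base term: 1 October 2008 + 15 years → 1 October 2023.
Response Delay Deduction: −343 days → 23 October 2022.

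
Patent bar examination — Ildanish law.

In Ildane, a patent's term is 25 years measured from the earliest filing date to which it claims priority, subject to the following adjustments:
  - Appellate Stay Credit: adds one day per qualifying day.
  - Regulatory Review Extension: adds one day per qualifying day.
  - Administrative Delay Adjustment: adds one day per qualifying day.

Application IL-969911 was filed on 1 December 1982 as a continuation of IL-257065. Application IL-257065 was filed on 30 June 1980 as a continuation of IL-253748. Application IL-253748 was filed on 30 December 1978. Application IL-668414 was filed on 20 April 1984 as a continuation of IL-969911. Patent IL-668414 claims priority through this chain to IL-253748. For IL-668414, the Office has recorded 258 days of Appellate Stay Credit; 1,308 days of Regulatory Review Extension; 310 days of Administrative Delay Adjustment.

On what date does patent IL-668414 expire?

2009-02-17

Earliest priority filing: 30 December 1978.
Base term: 30 December 1978 + 25 years → 30 December 2003.
Appellate Stay Credit: +258 days → 13 September 2004.
Regulatory Review Extension: +1308 days → 13 April 2008.
Administrative Delay Adjustment: +310 days → 17 February 2009.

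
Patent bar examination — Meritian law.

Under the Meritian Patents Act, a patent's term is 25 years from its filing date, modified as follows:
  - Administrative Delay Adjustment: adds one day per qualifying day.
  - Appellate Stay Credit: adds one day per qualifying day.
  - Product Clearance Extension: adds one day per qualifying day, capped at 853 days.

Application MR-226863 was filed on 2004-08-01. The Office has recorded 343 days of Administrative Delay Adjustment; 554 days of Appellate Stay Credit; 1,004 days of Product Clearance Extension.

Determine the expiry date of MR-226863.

Base term: filing date + 25 years → 1 August 2029.
Administrative Delay Adjustment: +343 days → 10 July 2030.
Appellate Stay Credit: +554 days → 15 January 2032.
Product Clearance Extension: 1004 days claimed exceeds the 853-day cap, so +853 days → 17 May 2034.

2034-05-17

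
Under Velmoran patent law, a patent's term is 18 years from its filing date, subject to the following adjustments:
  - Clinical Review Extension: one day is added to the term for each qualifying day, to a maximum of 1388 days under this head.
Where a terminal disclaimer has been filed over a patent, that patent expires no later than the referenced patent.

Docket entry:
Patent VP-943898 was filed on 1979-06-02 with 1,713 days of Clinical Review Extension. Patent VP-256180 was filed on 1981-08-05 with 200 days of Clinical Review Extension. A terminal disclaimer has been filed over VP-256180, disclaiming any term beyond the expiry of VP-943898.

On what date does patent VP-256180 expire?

February 21, 2000

Natural term of VP-256180:
  Base: filing + 18 years → 5 August 1999.
  Clinical Review Extension: 200 days (within the 1388-day cap) → +200 days → 21 February 2000.
Expiry of referenced patent VP-943898:
  Base: filing + 18 years → 2 June 1997.
  Clinical Review Extension: 1713 days claimed exceeds the 1388-day cap, so +1388 days → 21 March 2001.
Terminal disclaimer: VP-256180 expires on the earlier of 21 February 2000 and 21 March 2001.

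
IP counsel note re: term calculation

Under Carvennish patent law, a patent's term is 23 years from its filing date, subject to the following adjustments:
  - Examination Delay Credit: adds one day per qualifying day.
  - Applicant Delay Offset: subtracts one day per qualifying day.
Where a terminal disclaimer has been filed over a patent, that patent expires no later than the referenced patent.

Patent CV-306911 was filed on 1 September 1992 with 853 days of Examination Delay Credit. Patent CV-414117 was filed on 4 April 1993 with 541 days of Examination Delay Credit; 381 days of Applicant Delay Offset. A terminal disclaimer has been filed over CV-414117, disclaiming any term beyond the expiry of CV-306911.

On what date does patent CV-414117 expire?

Natural term of CV-414117:
  Base: filing + 23 years → 4 April 2016.
  Examination Delay Credit: +541 days → 27 September 2017.
  Applicant Delay Offset: −381 days → 11 September 2016.
Expiry of referenced patent CV-306911:
  Base: filing + 23 years → 1 September 2015.
  Examination Delay Credit: +853 days → 1 January 2018.
Terminal disclaimer: CV-414117 expires on the earlier of 11 September 2016 and 1 January 2018.

2016-09-11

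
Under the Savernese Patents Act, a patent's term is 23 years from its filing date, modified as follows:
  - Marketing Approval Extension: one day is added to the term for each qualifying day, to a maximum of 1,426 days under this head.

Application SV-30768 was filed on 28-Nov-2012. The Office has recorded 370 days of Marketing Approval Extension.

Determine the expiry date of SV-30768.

Base term: filing date + 23 years → 28 November 2035.
Marketing Approval Extension: 370 days (within the 1426-day cap) → +370 days → 2 December 2036.

December 2, 2036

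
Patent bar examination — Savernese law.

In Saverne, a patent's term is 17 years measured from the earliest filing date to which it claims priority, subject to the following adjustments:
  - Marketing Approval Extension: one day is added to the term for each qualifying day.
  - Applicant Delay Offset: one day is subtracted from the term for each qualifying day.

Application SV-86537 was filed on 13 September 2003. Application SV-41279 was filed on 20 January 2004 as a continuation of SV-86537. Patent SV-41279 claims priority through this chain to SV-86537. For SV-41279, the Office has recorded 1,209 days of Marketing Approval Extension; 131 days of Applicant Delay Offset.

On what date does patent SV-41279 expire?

Earliest priority filing: 13 September 2003.
Base term: 13 September 2003 + 17 years → 13 September 2020.
Marketing Approval Extension: +1209 days → 5 January 2024.
Applicant Delay Offset: −131 days → 27 August 2023.

August 27, 2023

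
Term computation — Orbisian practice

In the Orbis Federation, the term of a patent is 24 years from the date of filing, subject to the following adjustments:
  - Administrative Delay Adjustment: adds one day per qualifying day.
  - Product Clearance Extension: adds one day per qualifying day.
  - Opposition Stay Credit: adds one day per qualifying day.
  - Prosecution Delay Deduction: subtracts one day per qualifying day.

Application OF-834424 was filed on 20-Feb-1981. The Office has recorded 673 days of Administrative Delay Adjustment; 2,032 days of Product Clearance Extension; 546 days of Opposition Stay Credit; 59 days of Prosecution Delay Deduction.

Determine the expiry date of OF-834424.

Base term: filing date + 24 years → 20 February 2005.
Administrative Delay Adjustment: +673 days → 25 December 2006.
Product Clearance Extension: +2032 days → 18 July 2012.
Opposition Stay Credit: +546 days → 15 January 2014.
Prosecution Delay Deduction: −59 days → 17 November 2013.

November 17, 2013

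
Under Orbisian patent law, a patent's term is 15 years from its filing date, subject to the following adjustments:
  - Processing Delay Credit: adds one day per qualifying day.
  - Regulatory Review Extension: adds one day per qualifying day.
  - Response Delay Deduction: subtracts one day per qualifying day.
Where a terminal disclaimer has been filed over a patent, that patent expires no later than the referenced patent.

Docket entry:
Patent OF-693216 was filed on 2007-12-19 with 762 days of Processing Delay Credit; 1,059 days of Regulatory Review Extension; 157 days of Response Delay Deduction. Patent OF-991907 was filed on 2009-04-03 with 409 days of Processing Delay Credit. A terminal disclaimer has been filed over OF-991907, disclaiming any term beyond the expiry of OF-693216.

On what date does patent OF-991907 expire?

Natural term of OF-991907:
  Base: filing + 15 years → 3 April 2024.
  Processing Delay Credit: +409 days → 17 May 2025.
Expiry of referenced patent OF-693216:
  Base: filing + 15 years → 19 December 2022.
  Processing Delay Credit: +762 days → 19 January 2025.
  Regulatory Review Extension: +1059 days → 14 December 2027.
  Response Delay Deduction: −157 days → 10 July 2027.
Terminal disclaimer: OF-991907 expires on the earlier of 17 May 2025 and 10 July 2027.

2025-05-17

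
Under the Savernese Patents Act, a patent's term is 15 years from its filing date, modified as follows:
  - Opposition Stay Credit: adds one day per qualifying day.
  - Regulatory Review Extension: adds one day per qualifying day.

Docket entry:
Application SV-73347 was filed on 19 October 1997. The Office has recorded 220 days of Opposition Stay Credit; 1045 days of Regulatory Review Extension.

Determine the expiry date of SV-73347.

Base term: filing date + 15 years → 19 October 2012.
Opposition Stay Credit: +220 days → 27 May 2013.
Regulatory Review Extension: +1045 days → 6 April 2016.

April 6, 2016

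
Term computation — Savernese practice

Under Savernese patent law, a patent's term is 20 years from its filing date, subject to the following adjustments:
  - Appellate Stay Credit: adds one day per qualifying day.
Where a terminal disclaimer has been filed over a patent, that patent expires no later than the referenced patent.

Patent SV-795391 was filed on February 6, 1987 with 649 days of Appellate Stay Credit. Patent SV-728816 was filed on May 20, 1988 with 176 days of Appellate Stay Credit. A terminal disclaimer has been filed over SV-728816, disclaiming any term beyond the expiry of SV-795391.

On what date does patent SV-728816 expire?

Natural term of SV-728816:
  Base: filing + 20 years → 20 May 2008.
  Appellate Stay Credit: +176 days → 12 November 2008.
Expiry of referenced patent SV-795391:
  Base: filing + 20 years → 6 February 2007.
  Appellate Stay Credit: +649 days → 16 November 2008.
Terminal disclaimer: SV-728816 expires on the earlier of 12 November 2008 and 16 November 2008.

November 12, 2008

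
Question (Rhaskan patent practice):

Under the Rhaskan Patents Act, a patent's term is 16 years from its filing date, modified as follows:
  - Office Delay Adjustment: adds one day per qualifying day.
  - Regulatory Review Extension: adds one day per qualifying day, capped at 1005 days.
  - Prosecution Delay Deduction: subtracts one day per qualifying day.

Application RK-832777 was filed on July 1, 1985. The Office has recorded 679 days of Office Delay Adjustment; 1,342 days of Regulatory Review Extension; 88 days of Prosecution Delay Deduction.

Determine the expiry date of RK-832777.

Base term: filing date + 16 years → 1 July 2001.
Office Delay Adjustment: +679 days → 11 May 2003.
Regulatory Review Extension: 1342 days claimed exceeds the 1005-day cap, so +1005 days → 9 February 2006.
Prosecution Delay Deduction: −88 days → 13 November 2005.

2005-11-13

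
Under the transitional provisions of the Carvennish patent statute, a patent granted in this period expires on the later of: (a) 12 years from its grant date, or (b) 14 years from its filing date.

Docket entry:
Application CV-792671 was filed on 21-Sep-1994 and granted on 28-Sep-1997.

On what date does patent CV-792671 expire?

September 28, 2009

(a) grant + 12 years → 28 September 2009.
(b) filing + 14 years → 21 September 2008.
Later of the two: 28 September 2009.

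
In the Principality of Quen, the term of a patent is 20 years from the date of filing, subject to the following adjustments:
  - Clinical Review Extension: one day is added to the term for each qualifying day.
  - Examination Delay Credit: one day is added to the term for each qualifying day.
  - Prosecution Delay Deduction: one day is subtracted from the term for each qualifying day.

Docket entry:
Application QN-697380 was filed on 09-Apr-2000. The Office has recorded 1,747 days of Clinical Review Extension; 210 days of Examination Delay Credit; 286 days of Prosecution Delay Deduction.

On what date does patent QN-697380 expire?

Base term: filing date + 20 years → 9 April 2020.
Clinical Review Extension: +1747 days → 20 January 2025.
Examination Delay Credit: +210 days → 18 August 2025.
Prosecution Delay Deduction: −286 days → 5 November 2024.

November 5, 2024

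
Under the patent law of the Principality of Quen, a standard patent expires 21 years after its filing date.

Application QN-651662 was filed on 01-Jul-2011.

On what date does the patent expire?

Filing date + 21 years → 1 July 2032.

July 1, 2032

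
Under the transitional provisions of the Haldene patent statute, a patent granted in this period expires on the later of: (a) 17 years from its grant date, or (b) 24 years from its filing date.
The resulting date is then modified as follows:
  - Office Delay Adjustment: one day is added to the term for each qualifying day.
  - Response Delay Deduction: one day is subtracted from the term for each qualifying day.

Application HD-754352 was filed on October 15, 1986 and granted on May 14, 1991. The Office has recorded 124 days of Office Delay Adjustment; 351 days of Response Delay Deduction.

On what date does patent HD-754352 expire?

(a) grant + 17 years → 14 May 2008.
(b) filing + 24 years → 15 October 2010.
Later of the two: 15 October 2010.
Office Delay Adjustment: +124 days → 16 February 2011.
Response Delay Deduction: −351 days → 2 March 2010.

2010-03-02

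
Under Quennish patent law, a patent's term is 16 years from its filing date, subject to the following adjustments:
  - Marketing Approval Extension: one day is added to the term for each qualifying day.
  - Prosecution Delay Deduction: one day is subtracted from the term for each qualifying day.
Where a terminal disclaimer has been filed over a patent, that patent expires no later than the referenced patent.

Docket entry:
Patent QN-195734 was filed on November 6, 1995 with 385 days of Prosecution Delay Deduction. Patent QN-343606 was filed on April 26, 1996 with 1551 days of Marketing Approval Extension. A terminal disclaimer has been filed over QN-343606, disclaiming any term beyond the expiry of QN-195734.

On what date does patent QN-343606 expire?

Natural term of QN-343606:
  Base: filing + 16 years → 26 April 2012.
  Marketing Approval Extension: +1551 days → 25 July 2016.
Expiry of referenced patent QN-195734:
  Base: filing + 16 years → 6 November 2011.
  Prosecution Delay Deduction: −385 days → 17 October 2010.
Terminal disclaimer: QN-343606 expires on the earlier of 25 July 2016 and 17 October 2010.

2010-10-17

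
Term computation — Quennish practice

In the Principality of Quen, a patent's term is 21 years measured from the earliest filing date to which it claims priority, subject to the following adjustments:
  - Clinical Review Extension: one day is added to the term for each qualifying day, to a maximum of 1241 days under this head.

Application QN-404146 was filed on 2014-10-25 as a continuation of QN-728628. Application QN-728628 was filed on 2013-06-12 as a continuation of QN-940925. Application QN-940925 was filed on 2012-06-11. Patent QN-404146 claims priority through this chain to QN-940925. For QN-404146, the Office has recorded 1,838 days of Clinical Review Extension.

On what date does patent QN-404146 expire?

November 3, 2036

Earliest priority filing: 11 June 2012.
Base term: 11 June 2012 + 21 years → 11 June 2033.
Clinical Review Extension: 1838 days claimed exceeds the 1241-day cap, so +1241 days → 3 November 2036.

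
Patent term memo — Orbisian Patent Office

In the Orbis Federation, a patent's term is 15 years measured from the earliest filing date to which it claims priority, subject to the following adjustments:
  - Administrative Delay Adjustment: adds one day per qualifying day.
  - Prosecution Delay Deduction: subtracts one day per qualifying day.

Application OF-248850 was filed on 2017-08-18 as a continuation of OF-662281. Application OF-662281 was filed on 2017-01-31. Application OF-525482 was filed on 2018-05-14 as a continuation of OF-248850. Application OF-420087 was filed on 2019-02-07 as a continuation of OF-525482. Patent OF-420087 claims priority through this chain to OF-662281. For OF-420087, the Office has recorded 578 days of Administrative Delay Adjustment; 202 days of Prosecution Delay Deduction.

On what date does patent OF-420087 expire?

Earliest priority filing: 31 January 2017.
Base term: 31 January 2017 + 15 years → 31 January 2032.
Administrative Delay Adjustment: +578 days → 31 August 2033.
Prosecution Delay Deduction: −202 days → 10 February 2033.

February 10, 2033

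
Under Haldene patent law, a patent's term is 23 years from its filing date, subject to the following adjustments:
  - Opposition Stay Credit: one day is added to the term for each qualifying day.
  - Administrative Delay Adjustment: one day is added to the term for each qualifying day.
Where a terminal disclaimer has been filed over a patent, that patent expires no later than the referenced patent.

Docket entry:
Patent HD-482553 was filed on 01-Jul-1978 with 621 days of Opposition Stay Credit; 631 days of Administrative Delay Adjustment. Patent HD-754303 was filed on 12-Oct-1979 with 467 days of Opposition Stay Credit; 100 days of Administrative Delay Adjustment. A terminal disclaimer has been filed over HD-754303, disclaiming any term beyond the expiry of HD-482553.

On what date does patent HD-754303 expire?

Natural term of HD-754303:
  Base: filing + 23 years → 12 October 2002.
  Opposition Stay Credit: +467 days → 22 January 2004.
  Administrative Delay Adjustment: +100 days → 1 May 2004.
Expiry of referenced patent HD-482553:
  Base: filing + 23 years → 1 July 2001.
  Opposition Stay Credit: +621 days → 14 March 2003.
  Administrative Delay Adjustment: +631 days → 4 December 2004.
Terminal disclaimer: HD-754303 expires on the earlier of 1 May 2004 and 4 December 2004.

May 1, 2004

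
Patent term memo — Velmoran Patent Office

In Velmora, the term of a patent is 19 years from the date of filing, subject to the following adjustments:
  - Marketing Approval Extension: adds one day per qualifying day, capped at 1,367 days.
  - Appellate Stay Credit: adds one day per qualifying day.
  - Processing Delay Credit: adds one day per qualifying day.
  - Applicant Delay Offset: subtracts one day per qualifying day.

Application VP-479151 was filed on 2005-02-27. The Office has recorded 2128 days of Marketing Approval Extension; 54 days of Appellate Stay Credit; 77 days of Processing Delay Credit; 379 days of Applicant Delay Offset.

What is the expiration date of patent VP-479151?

2027-03-22

Base term: filing date + 19 years → 27 February 2024.
Marketing Approval Extension: 2128 days claimed exceeds the 1367-day cap, so +1367 days → 25 November 2027.
Appellate Stay Credit: +54 days → 18 January 2028.
Processing Delay Credit: +77 days → 4 April 2028.
Applicant Delay Offset: −379 days → 22 March 2027.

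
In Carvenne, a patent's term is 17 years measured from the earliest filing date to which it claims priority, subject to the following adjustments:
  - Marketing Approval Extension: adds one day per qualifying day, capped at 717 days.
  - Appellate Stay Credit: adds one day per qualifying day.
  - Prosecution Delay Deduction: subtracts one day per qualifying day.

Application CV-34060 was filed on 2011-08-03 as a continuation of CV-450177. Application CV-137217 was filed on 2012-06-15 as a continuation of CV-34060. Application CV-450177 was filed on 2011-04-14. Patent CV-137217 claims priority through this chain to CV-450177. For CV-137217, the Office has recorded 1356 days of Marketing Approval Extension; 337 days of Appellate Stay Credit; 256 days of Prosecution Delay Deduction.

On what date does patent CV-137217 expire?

2030-06-21

Earliest priority filing: 14 April 2011.
Base term: 14 April 2011 + 17 years → 14 April 2028.
Marketing Approval Extension: 1356 days claimed exceeds the 717-day cap, so +717 days → 1 April 2030.
Appellate Stay Credit: +337 days → 4 March 2031.
Prosecution Delay Deduction: −256 days → 21 June 2030.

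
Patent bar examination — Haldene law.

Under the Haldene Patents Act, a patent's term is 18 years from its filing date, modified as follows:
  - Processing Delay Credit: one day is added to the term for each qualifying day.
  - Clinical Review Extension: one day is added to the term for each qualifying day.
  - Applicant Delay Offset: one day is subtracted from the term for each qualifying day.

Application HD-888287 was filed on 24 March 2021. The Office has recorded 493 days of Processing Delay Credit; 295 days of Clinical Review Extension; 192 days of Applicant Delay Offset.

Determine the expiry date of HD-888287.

Base term: filing date + 18 years → 24 March 2039.
Processing Delay Credit: +493 days → 29 July 2040.
Clinical Review Extension: +295 days → 20 May 2041.
Applicant Delay Offset: −192 days → 9 November 2040.

November 9, 2040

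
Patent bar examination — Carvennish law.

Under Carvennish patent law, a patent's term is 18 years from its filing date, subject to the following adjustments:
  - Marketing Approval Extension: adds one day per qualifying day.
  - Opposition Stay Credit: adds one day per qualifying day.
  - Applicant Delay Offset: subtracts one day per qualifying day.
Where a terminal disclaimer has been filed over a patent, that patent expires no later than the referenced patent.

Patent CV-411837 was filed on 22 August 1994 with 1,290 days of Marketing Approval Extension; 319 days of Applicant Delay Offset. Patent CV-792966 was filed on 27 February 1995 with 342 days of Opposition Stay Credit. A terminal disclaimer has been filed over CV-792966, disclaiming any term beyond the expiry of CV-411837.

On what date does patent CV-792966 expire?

February 4, 2014

Natural term of CV-792966:
  Base: filing + 18 years → 27 February 2013.
  Opposition Stay Credit: +342 days → 4 February 2014.
Expiry of referenced patent CV-411837:
  Base: filing + 18 years → 22 August 2012.
  Marketing Approval Extension: +1290 days → 4 March 2016.
  Applicant Delay Offset: −319 days → 20 April 2015.
Terminal disclaimer: CV-792966 expires on the earlier of 4 February 2014 and 20 April 2015.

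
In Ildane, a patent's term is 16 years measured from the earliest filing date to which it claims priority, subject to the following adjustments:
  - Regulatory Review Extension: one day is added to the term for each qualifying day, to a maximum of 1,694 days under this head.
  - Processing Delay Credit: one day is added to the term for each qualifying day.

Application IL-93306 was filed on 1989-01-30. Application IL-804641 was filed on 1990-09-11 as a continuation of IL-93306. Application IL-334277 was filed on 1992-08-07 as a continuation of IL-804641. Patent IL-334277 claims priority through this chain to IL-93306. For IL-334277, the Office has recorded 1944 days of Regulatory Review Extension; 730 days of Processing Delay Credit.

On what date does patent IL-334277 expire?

Earliest priority filing: 30 January 1989.
Base term: 30 January 1989 + 16 years → 30 January 2005.
Regulatory Review Extension: 1944 days claimed exceeds the 1694-day cap, so +1694 days → 20 September 2009.
Processing Delay Credit: +730 days → 20 September 2011.

2011-09-20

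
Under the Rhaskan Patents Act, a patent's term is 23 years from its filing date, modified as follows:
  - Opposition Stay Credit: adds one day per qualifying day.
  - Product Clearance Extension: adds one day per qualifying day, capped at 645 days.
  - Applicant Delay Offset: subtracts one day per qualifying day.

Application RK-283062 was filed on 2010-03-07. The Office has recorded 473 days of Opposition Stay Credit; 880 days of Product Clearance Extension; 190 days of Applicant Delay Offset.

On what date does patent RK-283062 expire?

September 21, 2035

Base term: filing date + 23 years → 7 March 2033.
Opposition Stay Credit: +473 days → 23 June 2034.
Product Clearance Extension: 880 days claimed exceeds the 645-day cap, so +645 days → 29 March 2036.
Applicant Delay Offset: −190 days → 21 September 2035.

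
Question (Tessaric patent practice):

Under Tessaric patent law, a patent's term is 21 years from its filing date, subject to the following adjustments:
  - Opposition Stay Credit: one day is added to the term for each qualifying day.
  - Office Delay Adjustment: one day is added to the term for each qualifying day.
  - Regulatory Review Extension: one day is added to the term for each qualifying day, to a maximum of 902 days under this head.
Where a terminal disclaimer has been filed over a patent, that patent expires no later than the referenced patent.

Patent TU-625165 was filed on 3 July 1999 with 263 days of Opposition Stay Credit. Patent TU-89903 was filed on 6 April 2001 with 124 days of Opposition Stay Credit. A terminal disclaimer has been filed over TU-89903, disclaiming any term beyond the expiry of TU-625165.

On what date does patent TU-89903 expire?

Natural term of TU-89903:
  Base: filing + 21 years → 6 April 2022.
  Opposition Stay Credit: +124 days → 8 August 2022.
Expiry of referenced patent TU-625165:
  Base: filing + 21 years → 3 July 2020.
  Opposition Stay Credit: +263 days → 23 March 2021.
Terminal disclaimer: TU-89903 expires on the earlier of 8 August 2022 and 23 March 2021.

March 23, 2021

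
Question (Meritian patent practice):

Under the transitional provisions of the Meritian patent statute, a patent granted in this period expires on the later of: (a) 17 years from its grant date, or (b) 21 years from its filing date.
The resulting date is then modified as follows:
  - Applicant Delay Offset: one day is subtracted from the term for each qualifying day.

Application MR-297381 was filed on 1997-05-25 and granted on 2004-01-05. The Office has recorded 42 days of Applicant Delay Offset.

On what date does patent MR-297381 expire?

November 24, 2020

(a) grant + 17 years → 5 January 2021.
(b) filing + 21 years → 25 May 2018.
Later of the two: 5 January 2021.
Applicant Delay Offset: −42 days → 24 November 2020.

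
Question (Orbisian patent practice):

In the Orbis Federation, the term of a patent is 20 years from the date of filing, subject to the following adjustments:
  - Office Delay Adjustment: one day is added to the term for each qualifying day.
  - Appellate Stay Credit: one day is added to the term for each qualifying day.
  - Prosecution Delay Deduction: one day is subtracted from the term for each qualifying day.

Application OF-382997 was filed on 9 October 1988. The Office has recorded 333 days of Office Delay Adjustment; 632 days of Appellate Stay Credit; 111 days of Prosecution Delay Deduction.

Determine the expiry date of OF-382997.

Base term: filing date + 20 years → 9 October 2008.
Office Delay Adjustment: +333 days → 7 September 2009.
Appellate Stay Credit: +632 days → 1 June 2011.
Prosecution Delay Deduction: −111 days → 10 February 2011.

2011-02-10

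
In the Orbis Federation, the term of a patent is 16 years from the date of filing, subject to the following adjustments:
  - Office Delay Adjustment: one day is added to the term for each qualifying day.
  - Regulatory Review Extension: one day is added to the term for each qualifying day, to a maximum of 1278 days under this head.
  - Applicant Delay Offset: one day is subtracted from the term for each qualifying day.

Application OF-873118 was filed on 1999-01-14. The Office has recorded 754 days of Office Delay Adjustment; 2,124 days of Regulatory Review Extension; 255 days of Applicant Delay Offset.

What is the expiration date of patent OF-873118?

Base term: filing date + 16 years → 14 January 2015.
Office Delay Adjustment: +754 days → 6 February 2017.
Regulatory Review Extension: 2124 days claimed exceeds the 1278-day cap, so +1278 days → 7 August 2020.
Applicant Delay Offset: −255 days → 26 November 2019.

November 26, 2019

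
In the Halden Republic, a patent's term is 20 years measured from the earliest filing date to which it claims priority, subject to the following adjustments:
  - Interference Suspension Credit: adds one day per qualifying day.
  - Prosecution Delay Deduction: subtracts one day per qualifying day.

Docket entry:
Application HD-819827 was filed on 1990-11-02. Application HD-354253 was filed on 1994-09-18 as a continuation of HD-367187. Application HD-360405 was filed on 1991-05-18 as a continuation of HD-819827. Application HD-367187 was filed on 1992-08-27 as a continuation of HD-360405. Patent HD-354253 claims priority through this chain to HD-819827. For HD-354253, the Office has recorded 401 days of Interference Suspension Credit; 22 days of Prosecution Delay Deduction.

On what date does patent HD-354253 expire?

November 16, 2011

Earliest priority filing: 2 November 1990.
Base term: 2 November 1990 + 20 years → 2 November 2010.
Interference Suspension Credit: +401 days → 8 December 2011.
Prosecution Delay Deduction: −22 days → 16 November 2011.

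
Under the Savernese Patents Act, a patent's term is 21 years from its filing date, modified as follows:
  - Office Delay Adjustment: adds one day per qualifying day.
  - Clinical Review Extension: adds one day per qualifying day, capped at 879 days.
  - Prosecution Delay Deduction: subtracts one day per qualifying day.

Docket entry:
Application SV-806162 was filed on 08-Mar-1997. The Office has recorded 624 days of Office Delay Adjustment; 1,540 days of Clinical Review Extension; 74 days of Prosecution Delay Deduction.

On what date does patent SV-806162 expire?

February 4, 2022

Base term: filing date + 21 years → 8 March 2018.
Office Delay Adjustment: +624 days → 22 November 2019.
Clinical Review Extension: 1540 days claimed exceeds the 879-day cap, so +879 days → 19 April 2022.
Prosecution Delay Deduction: −74 days → 4 February 2022.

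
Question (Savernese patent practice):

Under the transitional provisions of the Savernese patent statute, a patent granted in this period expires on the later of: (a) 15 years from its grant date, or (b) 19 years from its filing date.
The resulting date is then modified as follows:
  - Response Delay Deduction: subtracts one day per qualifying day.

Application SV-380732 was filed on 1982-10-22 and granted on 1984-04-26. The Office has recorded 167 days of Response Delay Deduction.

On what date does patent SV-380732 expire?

2001-05-08

(a) grant + 15 years → 26 April 1999.
(b) filing + 19 years → 22 October 2001.
Later of the two: 22 October 2001.
Response Delay Deduction: −167 days → 8 May 2001.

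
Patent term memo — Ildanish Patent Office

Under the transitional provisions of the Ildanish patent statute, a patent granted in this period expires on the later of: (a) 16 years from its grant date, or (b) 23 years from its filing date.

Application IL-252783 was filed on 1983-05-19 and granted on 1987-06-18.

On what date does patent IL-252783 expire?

(a) grant + 16 years → 18 June 2003.
(b) filing + 23 years → 19 May 2006.
Later of the two: 19 May 2006.

2006-05-19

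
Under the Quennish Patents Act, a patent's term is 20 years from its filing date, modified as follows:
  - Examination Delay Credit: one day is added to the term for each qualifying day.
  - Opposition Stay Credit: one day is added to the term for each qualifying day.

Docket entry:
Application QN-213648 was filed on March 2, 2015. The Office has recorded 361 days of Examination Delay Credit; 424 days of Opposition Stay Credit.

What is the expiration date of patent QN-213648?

Base term: filing date + 20 years → 2 March 2035.
Examination Delay Credit: +361 days → 26 February 2036.
Opposition Stay Credit: +424 days → 25 April 2037.

April 25, 2037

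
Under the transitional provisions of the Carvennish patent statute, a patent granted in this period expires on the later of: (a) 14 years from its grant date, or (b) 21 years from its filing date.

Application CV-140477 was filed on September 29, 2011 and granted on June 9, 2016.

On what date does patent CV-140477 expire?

(a) grant + 14 years → 9 June 2030.
(b) filing + 21 years → 29 September 2032.
Later of the two: 29 September 2032.

September 29, 2032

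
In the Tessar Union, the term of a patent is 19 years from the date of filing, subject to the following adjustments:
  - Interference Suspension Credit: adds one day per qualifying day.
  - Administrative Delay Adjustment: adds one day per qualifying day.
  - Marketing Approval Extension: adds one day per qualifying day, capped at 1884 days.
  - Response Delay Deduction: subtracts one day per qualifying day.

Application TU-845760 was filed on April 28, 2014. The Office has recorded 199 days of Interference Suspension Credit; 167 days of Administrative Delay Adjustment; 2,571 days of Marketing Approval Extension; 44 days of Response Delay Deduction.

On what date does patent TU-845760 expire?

Base term: filing date + 19 years → 28 April 2033.
Interference Suspension Credit: +199 days → 13 November 2033.
Administrative Delay Adjustment: +167 days → 29 April 2034.
Marketing Approval Extension: 2571 days claimed exceeds the 1884-day cap, so +1884 days → 26 June 2039.
Response Delay Deduction: −44 days → 13 May 2039.

2039-05-13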